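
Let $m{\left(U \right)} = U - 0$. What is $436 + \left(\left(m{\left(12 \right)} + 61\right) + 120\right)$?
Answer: $629$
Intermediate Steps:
$m{\left(U \right)} = U$ ($m{\left(U \right)} = U + 0 = U$)
$436 + \left(\left(m{\left(12 \right)} + 61\right) + 120\right) = 436 + \left(\left(12 + 61\right) + 120\right) = 436 + \left(73 + 120\right) = 436 + 193 = 629$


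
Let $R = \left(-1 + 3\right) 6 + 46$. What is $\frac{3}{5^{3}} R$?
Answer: $\frac{174}{125} \approx 1.392$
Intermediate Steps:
$R = 58$ ($R = 2 \cdot 6 + 46 = 12 + 46 = 58$)
$\frac{3}{5^{3}} R = \frac{3}{5^{3}} \cdot 58 = \frac{3}{125} \cdot 58 = \frac{174}{125}$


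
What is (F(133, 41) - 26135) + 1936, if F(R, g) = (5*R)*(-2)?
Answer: -25529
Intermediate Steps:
F(R, g) = -10*R
(F(133, 41) - 26135) + 1936 = (-10*133 - 26135) + 1936 = (-1330 - 26135) + 1936 = -27465 + 1936 = -25529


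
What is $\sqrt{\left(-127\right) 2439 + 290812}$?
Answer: $i \sqrt{18941} \approx 137.63 i$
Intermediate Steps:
$\sqrt{\left(-127\right) 2439 + 290812} = \sqrt{-309753 + 290812} = \sqrt{-18941} = i \sqrt{18941}$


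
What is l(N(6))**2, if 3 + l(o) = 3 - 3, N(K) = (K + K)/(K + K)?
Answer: 9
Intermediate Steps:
N(K) = 1 (N(K) = (2*K)/((2*K)) = (2*K)*(1/(2*K)) = 1)
l(o) = -3 (l(o) = -3 + (3 - 3) = -3 + 0 = -3)
l(N(6))**2 = (-3)**2 = 9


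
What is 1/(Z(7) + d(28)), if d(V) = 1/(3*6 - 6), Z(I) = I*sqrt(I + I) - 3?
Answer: 60/13937 + 144*sqrt(14)/13937 ≈ 0.042965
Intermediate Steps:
Z(I) = -3 + sqrt(2)*I**(3/2) (Z(I) = I*sqrt(2*I) - 3 = I*(sqrt(2)*sqrt(I)) - 3 = sqrt(2)*I**(3/2) - 3 = -3 + sqrt(2)*I**(3/2))
d(V) = 1/12 (d(V) = 1/(18 - 6) = 1/12)
1/(Z(7) + d(28)) = 1/((-3 + sqrt(2)*7**(3/2)) + 1/12) = 1/((-3 + sqrt(2)*(7*sqrt(7))) + 1/12) = 1/((-3 + 7*sqrt(14)) + 1/12) = 1/(-35/12 + 7*sqrt(14))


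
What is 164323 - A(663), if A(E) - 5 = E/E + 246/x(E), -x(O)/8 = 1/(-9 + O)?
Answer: 368855/2 ≈ 1.8443e+5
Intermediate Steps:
x(O) = -8/(-9 + O)
A(E) = 1131/4 - 123*E/4 (A(E) = 5 + (E/E + 246/((-8/(-9 + E)))) = 5 + (1 + 246*(9/8 - E/8)) = 5 + (1 + (1107/4 - 123*E/4)) = 5 + (1111/4 - 123*E/4) = 1131/4 - 123*E/4)
164323 - A(663) = 164323 - (1131/4 - 123/4*663) = 164323 - (1131/4 - 81549/4) = 164323 - 1*(-40209/2) = 164323 + 40209/2 = 368855/2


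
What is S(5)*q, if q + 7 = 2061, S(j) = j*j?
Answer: 51350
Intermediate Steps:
S(j) = j²
q = 2054 (q = -7 + 2061 = 2054)
S(5)*q = 5²*2054 = 25*2054 = 51350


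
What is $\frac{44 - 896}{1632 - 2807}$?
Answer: $\frac{852}{1175} \approx 0.72511$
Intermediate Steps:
$\frac{44 - 896}{1632 - 2807} = - \frac{852}{-1175} = \left(-852\right) \left(- \frac{1}{1175}\right) = \frac{852}{1175}$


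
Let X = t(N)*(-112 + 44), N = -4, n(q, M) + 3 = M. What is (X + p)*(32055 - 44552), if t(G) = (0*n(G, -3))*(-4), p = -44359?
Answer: 554354423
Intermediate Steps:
n(q, M) = -3 + M
t(G) = 0 (t(G) = (0*(-3 - 3))*(-4) = (0*(-6))*(-4) = 0*(-4) = 0)
X = 0 (X = 0*(-112 + 44) = 0*(-68) = 0)
(X + p)*(32055 - 44552) = (0 - 44359)*(32055 - 44552) = -44359*(-12497) = 554354423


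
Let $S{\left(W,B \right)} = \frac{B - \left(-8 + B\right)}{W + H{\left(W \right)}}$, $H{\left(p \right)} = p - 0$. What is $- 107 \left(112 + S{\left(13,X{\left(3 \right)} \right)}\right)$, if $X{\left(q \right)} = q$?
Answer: $- \frac{156220}{13} \approx -12017.0$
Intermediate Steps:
$H{\left(p \right)} = p$ ($H{\left(p \right)} = p + 0 = p$)
$S{\left(W,B \right)} = \frac{4}{W}$ ($S{\left(W,B \right)} = \frac{B - \left(-8 + B\right)}{W + W} = \frac{8}{2 W} = 8 \frac{1}{2 W} = \frac{4}{W}$)
$- 107 \left(112 + S{\left(13,X{\left(3 \right)} \right)}\right) = - 107 \left(112 + \frac{4}{13}\right) = \left(-107\right) \frac{1460}{13} = - \frac{156220}{13}$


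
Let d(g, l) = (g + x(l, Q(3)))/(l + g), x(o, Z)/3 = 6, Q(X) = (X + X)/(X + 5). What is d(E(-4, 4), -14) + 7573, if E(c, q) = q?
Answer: 37854/5 ≈ 7570.8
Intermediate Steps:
Q(X) = 2*X/(5 + X) (Q(X) = (2*X)/(5 + X) = 2*X/(5 + X))
x(o, Z) = 18 (x(o, Z) = 3*6 = 18)
d(g, l) = (18 + g)/(g + l) (d(g, l) = (g + 18)/(l + g) = (18 + g)/(g + l))
d(E(-4, 4), -14) + 7573 = (18 + 4)/(4 - 14) + 7573 = 22/(-10) + 7573 = -⅒*22 + 7573 = -11/5 + 7573 = 37854/5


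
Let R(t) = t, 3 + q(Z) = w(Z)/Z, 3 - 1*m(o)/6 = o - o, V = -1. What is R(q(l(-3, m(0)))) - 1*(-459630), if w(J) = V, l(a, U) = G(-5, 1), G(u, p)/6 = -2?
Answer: 5515525/12 ≈ 4.5963e+5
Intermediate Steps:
G(u, p) = -12 (G(u, p) = 6*(-2) = -12)
m(o) = 18 (m(o) = 18 - 6*(o - o) = 18 - 6*0 = 18 + 0 = 18)
l(a, U) = -12
w(J) = -1
q(Z) = -3 - 1/Z
R(q(l(-3, m(0)))) - 1*(-459630) = (-3 - 1/(-12)) - 1*(-459630) = (-3 - 1*(-1/12)) + 459630 = (-3 + 1/12) + 459630 = -35/12 + 459630 = 5515525/12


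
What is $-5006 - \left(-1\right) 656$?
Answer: $-4350$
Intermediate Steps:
$-5006 - \left(-1\right) 656 = -5006 - -656 = -5006 + 656 = -4350$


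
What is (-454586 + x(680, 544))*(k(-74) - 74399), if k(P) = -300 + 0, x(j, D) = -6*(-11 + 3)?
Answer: 33953534062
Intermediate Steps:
x(j, D) = 48 (x(j, D) = -6*(-8) = 48)
k(P) = -300
(-454586 + x(680, 544))*(k(-74) - 74399) = (-454586 + 48)*(-300 - 74399) = -454538*(-74699) = 33953534062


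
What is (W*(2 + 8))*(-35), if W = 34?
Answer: -11900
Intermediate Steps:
(W*(2 + 8))*(-35) = (34*(2 + 8))*(-35) = (34*10)*(-35) = 340*(-35) = -11900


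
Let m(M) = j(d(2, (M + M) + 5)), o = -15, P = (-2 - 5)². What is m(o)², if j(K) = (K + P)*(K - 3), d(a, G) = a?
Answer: 2601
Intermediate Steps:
P = 49 (P = (-7)² = 49)
j(K) = (-3 + K)*(49 + K) (j(K) = (K + 49)*(K - 3) = (49 + K)*(-3 + K) = (-3 + K)*(49 + K))
m(M) = -51 (m(M) = -147 + 2² + 46*2 = -147 + 4 + 92 = -51)
m(o)² = (-51)² = 2601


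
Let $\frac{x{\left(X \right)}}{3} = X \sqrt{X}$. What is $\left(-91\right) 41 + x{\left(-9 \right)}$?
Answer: $-3731 - 81 i \approx -3731.0 - 81.0 i$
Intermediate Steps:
$x{\left(X \right)} = 3 X^{\frac{3}{2}}$ ($x{\left(X \right)} = 3 X \sqrt{X} = 3 X^{\frac{3}{2}}$)
$\left(-91\right) 41 + x{\left(-9 \right)} = \left(-91\right) 41 + 3 \left(-9\right)^{\frac{3}{2}} = -3731 + 3 \left(- 27 i\right) = -3731 - 81 i$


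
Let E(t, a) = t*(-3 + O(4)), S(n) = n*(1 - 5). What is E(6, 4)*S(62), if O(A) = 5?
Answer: -2976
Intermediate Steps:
S(n) = -4*n (S(n) = n*(-4) = -4*n)
E(t, a) = 2*t (E(t, a) = t*(-3 + 5) = t*2 = 2*t)
E(6, 4)*S(62) = (2*6)*(-4*62) = 12*(-248) = -2976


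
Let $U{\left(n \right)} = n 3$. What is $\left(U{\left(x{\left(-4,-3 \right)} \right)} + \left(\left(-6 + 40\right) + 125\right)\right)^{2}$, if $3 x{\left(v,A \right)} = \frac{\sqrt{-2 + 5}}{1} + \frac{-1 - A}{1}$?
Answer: $\left(161 + \sqrt{3}\right)^{2} \approx 26482.0$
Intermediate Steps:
$x{\left(v,A \right)} = - \frac{1}{3} - \frac{A}{3} + \frac{\sqrt{3}}{3}$ ($x{\left(v,A \right)} = \frac{\frac{\sqrt{-2 + 5}}{1} + \frac{-1 - A}{1}}{3} = \frac{\sqrt{3} \cdot 1 + \left(-1 - A\right) 1}{3} = \frac{\sqrt{3} - \left(1 + A\right)}{3} = \frac{-1 + \sqrt{3} - A}{3} = - \frac{1}{3} - \frac{A}{3} + \frac{\sqrt{3}}{3}$)
$U{\left(n \right)} = 3 n$
$\left(U{\left(x{\left(-4,-3 \right)} \right)} + \left(\left(-6 + 40\right) + 125\right)\right)^{2} = \left(3 \left(- \frac{1}{3} - -1 + \frac{\sqrt{3}}{3}\right) + \left(\left(-6 + 40\right) + 125\right)\right)^{2} = \left(3 \left(- \frac{1}{3} + 1 + \frac{\sqrt{3}}{3}\right) + \left(34 + 125\right)\right)^{2} = \left(3 \left(\frac{2}{3} + \frac{\sqrt{3}}{3}\right) + 159\right)^{2} = \left(\left(2 + \sqrt{3}\right) + 159\right)^{2} = \left(161 + \sqrt{3}\right)^{2}$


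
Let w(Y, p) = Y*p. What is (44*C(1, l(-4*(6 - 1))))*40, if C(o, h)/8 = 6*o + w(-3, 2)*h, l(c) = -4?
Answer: 422400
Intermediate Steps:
C(o, h) = -48*h + 48*o (C(o, h) = 8*(6*o + (-3*2)*h) = 8*(6*o - 6*h) = 8*(-6*h + 6*o) = -48*h + 48*o)
(44*C(1, l(-4*(6 - 1))))*40 = (44*(-48*(-4) + 48*1))*40 = (44*(192 + 48))*40 = (44*240)*40 = 10560*40 = 422400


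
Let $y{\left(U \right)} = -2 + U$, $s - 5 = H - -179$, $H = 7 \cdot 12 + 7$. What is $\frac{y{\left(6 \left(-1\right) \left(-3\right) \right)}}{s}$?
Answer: $\frac{16}{275} \approx 0.058182$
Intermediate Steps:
$H = 91$ ($H = 84 + 7 = 91$)
$s = 275$ ($s = 5 + \left(91 - -179\right) = 5 + \left(91 + 179\right) = 5 + 270 = 275$)
$\frac{y{\left(6 \left(-1\right) \left(-3\right) \right)}}{s} = \frac{-2 + 6 \left(-1\right) \left(-3\right)}{275} = \left(-2 - -18\right) \frac{1}{275} = \left(-2 + 18\right) \frac{1}{275} = 16 \cdot \frac{1}{275} = \frac{16}{275}$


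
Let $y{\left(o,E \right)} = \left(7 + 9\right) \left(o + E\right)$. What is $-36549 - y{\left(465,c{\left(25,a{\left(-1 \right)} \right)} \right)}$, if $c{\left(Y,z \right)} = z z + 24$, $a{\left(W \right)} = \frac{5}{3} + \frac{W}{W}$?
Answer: $- \frac{400381}{9} \approx -44487.0$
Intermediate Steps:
$a{\left(W \right)} = \frac{8}{3}$ ($a{\left(W \right)} = 5 \cdot \frac{1}{3} + 1 = \frac{5}{3} + 1 = \frac{8}{3}$)
$c{\left(Y,z \right)} = 24 + z^{2}$ ($c{\left(Y,z \right)} = z^{2} + 24 = 24 + z^{2}$)
$y{\left(o,E \right)} = 16 E + 16 o$ ($y{\left(o,E \right)} = 16 \left(E + o\right) = 16 E + 16 o$)
$-36549 - y{\left(465,c{\left(25,a{\left(-1 \right)} \right)} \right)} = -36549 - \left(16 \left(24 + \left(\frac{8}{3}\right)^{2}\right) + 16 \cdot 465\right) = -36549 - \left(16 \left(24 + \frac{64}{9}\right) + 7440\right) = -36549 - \left(16 \cdot \frac{280}{9} + 7440\right) = -36549 - \left(\frac{4480}{9} + 7440\right) = -36549 - \frac{71440}{9} = - \frac{400381}{9}$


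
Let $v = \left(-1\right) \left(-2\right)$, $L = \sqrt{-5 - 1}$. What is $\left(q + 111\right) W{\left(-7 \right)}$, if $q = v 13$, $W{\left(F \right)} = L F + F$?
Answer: $-959 - 959 i \sqrt{6} \approx -959.0 - 2349.1 i$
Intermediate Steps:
$L = i \sqrt{6}$ ($L = \sqrt{-6} = i \sqrt{6} \approx 2.4495 i$)
$v = 2$
$W{\left(F \right)} = F + i F \sqrt{6}$ ($W{\left(F \right)} = i \sqrt{6} F + F = i F \sqrt{6} + F = F + i F \sqrt{6}$)
$q = 26$ ($q = 2 \cdot 13 = 26$)
$\left(q + 111\right) W{\left(-7 \right)} = \left(26 + 111\right) \left(- 7 \left(1 + i \sqrt{6}\right)\right) = 137 \left(-7 - 7 i \sqrt{6}\right) = -959 - 959 i \sqrt{6}$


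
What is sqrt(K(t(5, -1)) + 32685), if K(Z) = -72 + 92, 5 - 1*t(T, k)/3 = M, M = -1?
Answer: sqrt(32705) ≈ 180.85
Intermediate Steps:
t(T, k) = 18 (t(T, k) = 15 - 3*(-1) = 15 + 3 = 18)
K(Z) = 20
sqrt(K(t(5, -1)) + 32685) = sqrt(20 + 32685) = sqrt(32705)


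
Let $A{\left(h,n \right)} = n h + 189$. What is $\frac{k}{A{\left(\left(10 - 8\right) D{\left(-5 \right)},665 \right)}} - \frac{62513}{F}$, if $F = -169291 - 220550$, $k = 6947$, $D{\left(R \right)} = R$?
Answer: $- \frac{2304328934}{2518762701} \approx -0.91487$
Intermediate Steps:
$A{\left(h,n \right)} = 189 + h n$ ($A{\left(h,n \right)} = h n + 189 = 189 + h n$)
$F = -389841$ ($F = -169291 - 220550 = -389841$)
$\frac{k}{A{\left(\left(10 - 8\right) D{\left(-5 \right)},665 \right)}} - \frac{62513}{F} = \frac{6947}{189 + \left(10 - 8\right) \left(-5\right) 665} - \frac{62513}{-389841} = \frac{6947}{189 + 2 \left(-5\right) 665} - - \frac{62513}{389841} = \frac{6947}{189 - 6650} + \frac{62513}{389841} = \frac{6947}{-6461} + \frac{62513}{389841} = 6947 \left(- \frac{1}{6461}\right) + \frac{62513}{389841} = - \frac{6947}{6461} + \frac{62513}{389841} = - \frac{2304328934}{2518762701}$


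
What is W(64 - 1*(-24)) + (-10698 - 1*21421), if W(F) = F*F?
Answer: -24375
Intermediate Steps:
W(F) = F²
W(64 - 1*(-24)) + (-10698 - 1*21421) = (64 - 1*(-24))² + (-10698 - 1*21421) = (64 + 24)² + (-10698 - 21421) = 88² - 32119 = 7744 - 32119 = -24375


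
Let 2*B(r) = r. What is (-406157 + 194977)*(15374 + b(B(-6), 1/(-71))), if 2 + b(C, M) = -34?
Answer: -3239078840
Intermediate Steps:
B(r) = r/2
b(C, M) = -36 (b(C, M) = -2 - 34 = -36)
(-406157 + 194977)*(15374 + b(B(-6), 1/(-71))) = (-406157 + 194977)*(15374 - 36) = -211180*15338 = -3239078840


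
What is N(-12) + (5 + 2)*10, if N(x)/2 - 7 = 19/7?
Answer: 626/7 ≈ 89.429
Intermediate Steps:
N(x) = 136/7 (N(x) = 14 + 2*(19/7) = 14 + 38/7 = 136/7)
N(-12) + (5 + 2)*10 = 136/7 + (5 + 2)*10 = 136/7 + 7*10 = 136/7 + 70 = 626/7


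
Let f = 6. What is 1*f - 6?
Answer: 0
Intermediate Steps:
1*f - 6 = 1*6 - 6 = 6 - 6 = 0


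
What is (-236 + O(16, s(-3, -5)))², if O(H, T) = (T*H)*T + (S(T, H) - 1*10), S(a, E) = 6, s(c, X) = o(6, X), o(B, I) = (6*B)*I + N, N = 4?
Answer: 245397381376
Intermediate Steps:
o(B, I) = 4 + 6*B*I (o(B, I) = (6*B)*I + 4 = 6*B*I + 4 = 4 + 6*B*I)
s(c, X) = 4 + 36*X (s(c, X) = 4 + 6*6*X = 4 + 36*X)
O(H, T) = -4 + H*T² (O(H, T) = (T*H)*T + (6 - 1*10) = (H*T)*T + (6 - 10) = H*T² - 4 = -4 + H*T²)
(-236 + O(16, s(-3, -5)))² = (-236 + (-4 + 16*(4 + 36*(-5))²))² = (-236 + (-4 + 16*(4 - 180)²))² = (-236 + (-4 + 16*(-176)²))² = (-236 + (-4 + 16*30976))² = (-236 + (-4 + 495616))² = (-236 + 495612)² = 495376² = 245397381376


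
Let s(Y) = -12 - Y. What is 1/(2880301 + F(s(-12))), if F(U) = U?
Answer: 1/2880301 ≈ 3.4719e-7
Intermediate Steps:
1/(2880301 + F(s(-12))) = 1/(2880301 + (-12 - 1*(-12))) = 1/(2880301 + (-12 + 12)) = 1/(2880301 + 0) = 1/2880301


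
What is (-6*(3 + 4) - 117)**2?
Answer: 25281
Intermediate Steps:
(-6*(3 + 4) - 117)**2 = (-6*7 - 117)**2 = (-42 - 117)**2 = (-159)**2 = 25281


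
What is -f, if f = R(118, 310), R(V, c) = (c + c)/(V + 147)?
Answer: -124/53 ≈ -2.3396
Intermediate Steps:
R(V, c) = 2*c/(147 + V) (R(V, c) = (2*c)/(147 + V) = 2*c/(147 + V))
f = 124/53 (f = 2*310/(147 + 118) = 2*310/265 = 2*310*(1/265) = 124/53 ≈ 2.3396)
-f = -1*124/53 = -124/53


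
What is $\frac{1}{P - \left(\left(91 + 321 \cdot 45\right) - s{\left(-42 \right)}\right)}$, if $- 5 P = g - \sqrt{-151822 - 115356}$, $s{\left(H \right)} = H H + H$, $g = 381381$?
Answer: $- \frac{2227255}{198426860579} - \frac{5 i \sqrt{267178}}{198426860579} \approx -1.1225 \cdot 10^{-5} - 1.3025 \cdot 10^{-8} i$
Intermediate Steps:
$s{\left(H \right)} = H + H^{2}$ ($s{\left(H \right)} = H^{2} + H = H + H^{2}$)
$P = - \frac{381381}{5} + \frac{i \sqrt{267178}}{5}$ ($P = - \frac{381381 - \sqrt{-151822 - 115356}}{5} = - \frac{381381 - \sqrt{-267178}}{5} = - \frac{381381 - i \sqrt{267178}}{5} = - \frac{381381}{5} + \frac{i \sqrt{267178}}{5} \approx -76276.0 + 103.38 i$)
$\frac{1}{P - \left(\left(91 + 321 \cdot 45\right) - s{\left(-42 \right)}\right)} = \frac{1}{\left(- \frac{381381}{5} + \frac{i \sqrt{267178}}{5}\right) - \left(\left(91 + 321 \cdot 45\right) - - 42 \left(1 - 42\right)\right)} = \frac{1}{\left(- \frac{381381}{5} + \frac{i \sqrt{267178}}{5}\right) - \left(\left(91 + 14445\right) - \left(-42\right) \left(-41\right)\right)} = \frac{1}{\left(- \frac{381381}{5} + \frac{i \sqrt{267178}}{5}\right) - \left(14536 - 1722\right)} = \frac{1}{\left(- \frac{381381}{5} + \frac{i \sqrt{267178}}{5}\right) - 12814} = \frac{1}{- \frac{445451}{5} + \frac{i \sqrt{267178}}{5}}$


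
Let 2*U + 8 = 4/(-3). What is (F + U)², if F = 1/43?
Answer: 358801/16641 ≈ 21.561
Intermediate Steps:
U = -14/3 (U = -4 + (4/(-3))/2 = -4 + (4*(-⅓))/2 = -4 + (½)*(-4/3) = -4 - ⅔ = -14/3 ≈ -4.6667)
F = 1/43 ≈ 0.023256
(F + U)² = (1/43 - 14/3)² = (-599/129)² = 358801/16641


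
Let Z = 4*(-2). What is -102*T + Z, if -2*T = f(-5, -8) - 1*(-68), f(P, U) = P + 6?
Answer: 3511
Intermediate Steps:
f(P, U) = 6 + P
Z = -8
T = -69/2 (T = -((6 - 5) - 1*(-68))/2 = -(1 + 68)/2 = -½*69 = -69/2 ≈ -34.500)
-102*T + Z = -102*(-69/2) - 8 = 3519 - 8 = 3511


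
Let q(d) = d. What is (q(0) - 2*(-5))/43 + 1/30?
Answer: 343/1290 ≈ 0.26589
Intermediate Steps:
(q(0) - 2*(-5))/43 + 1/30 = (0 - 2*(-5))/43 + 1/30 = (0 + 10)*(1/43) + 1/30 = 10*(1/43) + 1/30 = 10/43 + 1/30 = 343/1290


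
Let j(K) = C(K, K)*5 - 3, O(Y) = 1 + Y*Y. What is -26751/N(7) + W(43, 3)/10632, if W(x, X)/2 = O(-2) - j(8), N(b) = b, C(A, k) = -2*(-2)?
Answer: -11850700/3101 ≈ -3821.6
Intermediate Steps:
C(A, k) = 4
O(Y) = 1 + Y**2
j(K) = 17 (j(K) = 4*5 - 3 = 20 - 3 = 17)
W(x, X) = -24 (W(x, X) = 2*((1 + (-2)**2) - 1*17) = 2*((1 + 4) - 17) = 2*(5 - 17) = 2*(-12) = -24)
-26751/N(7) + W(43, 3)/10632 = -26751/7 - 24/10632 = -26751*1/7 - 24*1/10632 = -26751/7 - 1/443 = -11850700/3101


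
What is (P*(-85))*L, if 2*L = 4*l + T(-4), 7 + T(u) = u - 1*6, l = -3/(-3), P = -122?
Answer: -67405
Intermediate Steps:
l = 1 (l = -3*(-⅓) = 1)
T(u) = -13 + u (T(u) = -7 + (u - 1*6) = -7 + (u - 6) = -7 + (-6 + u) = -13 + u)
L = -13/2 (L = (4*1 + (-13 - 4))/2 = (4 - 17)/2 = (½)*(-13) = -13/2 ≈ -6.5000)
(P*(-85))*L = -122*(-85)*(-13/2) = 10370*(-13/2) = -67405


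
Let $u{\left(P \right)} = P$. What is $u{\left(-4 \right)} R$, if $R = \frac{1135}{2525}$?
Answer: $- \frac{908}{505} \approx -1.798$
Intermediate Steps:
$R = \frac{227}{505}$ ($R = 1135 \cdot \frac{1}{2525} = \frac{227}{505} \approx 0.4495$)
$u{\left(-4 \right)} R = \left(-4\right) \frac{227}{505} = - \frac{908}{505}$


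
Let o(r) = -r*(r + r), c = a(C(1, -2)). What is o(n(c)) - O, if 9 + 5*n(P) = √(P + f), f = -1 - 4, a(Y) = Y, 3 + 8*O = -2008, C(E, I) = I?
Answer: 49091/200 + 36*I*√7/25 ≈ 245.46 + 3.8099*I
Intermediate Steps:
O = -2011/8 (O = -3/8 + (⅛)*(-2008) = -3/8 - 251 = -2011/8 ≈ -251.38)
f = -5
c = -2
n(P) = -9/5 + √(-5 + P)/5 (n(P) = -9/5 + √(P - 5)/5 = -9/5 + √(-5 + P)/5)
o(r) = -2*r² (o(r) = -r*2*r = -2*r²)
o(n(c)) - O = -2*(-9/5 + √(-5 - 2)/5)² - 1*(-2011/8) = -2*(-9/5 + √(-7)/5)² + 2011/8 = -2*(-9/5 + (I*√7)/5)² + 2011/8 = -2*(-9/5 + I*√7/5)² + 2011/8 = 2011/8 - 2*(-9/5 + I*√7/5)²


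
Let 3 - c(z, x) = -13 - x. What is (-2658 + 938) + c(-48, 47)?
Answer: -1657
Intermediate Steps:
c(z, x) = 16 + x (c(z, x) = 3 - (-13 - x) = 3 + (13 + x) = 16 + x)
(-2658 + 938) + c(-48, 47) = (-2658 + 938) + (16 + 47) = -1720 + 63 = -1657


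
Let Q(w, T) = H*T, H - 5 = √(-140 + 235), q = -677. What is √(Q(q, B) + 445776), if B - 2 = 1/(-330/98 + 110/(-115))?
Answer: √(10585664403039 + 42000387*√95)/4873 ≈ 667.68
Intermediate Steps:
H = 5 + √95 (H = 5 + √(-140 + 235) = 5 + √95 ≈ 14.747)
B = 8619/4873 (B = 2 + 1/(-330/98 + 110/(-115)) = 2 + 1/(-330*1/98 + 110*(-1/115)) = 2 + 1/(-165/49 - 22/23) = 2 + 1/(-4873/1127) = 2 - 1127/4873 = 8619/4873 ≈ 1.7687)
Q(w, T) = T*(5 + √95) (Q(w, T) = (5 + √95)*T = T*(5 + √95))
√(Q(q, B) + 445776) = √(8619*(5 + √95)/4873 + 445776) = √((43095/4873 + 8619*√95/4873) + 445776) = √(2172309543/4873 + 8619*√95/4873)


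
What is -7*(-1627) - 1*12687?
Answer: -1298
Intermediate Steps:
-7*(-1627) - 1*12687 = 11389 - 12687 = -1298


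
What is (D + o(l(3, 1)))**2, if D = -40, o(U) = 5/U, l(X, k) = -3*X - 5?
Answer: 319225/196 ≈ 1628.7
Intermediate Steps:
l(X, k) = -5 - 3*X
(D + o(l(3, 1)))**2 = (-40 + 5/(-5 - 3*3))**2 = (-40 + 5/(-5 - 9))**2 = (-40 + 5/(-14))**2 = (-40 + 5*(-1/14))**2 = (-40 - 5/14)**2 = (-565/14)**2 = 319225/196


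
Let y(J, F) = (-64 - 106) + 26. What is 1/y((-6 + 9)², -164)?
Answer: -1/144 ≈ -0.0069444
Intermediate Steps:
y(J, F) = -144 (y(J, F) = -170 + 26 = -144)
1/y((-6 + 9)², -164) = 1/(-144) = -1/144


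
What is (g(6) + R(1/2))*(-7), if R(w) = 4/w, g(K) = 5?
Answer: -91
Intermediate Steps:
(g(6) + R(1/2))*(-7) = (5 + 4/(1/2))*(-7) = (5 + 4*2)*(-7) = (5 + 8)*(-7) = 13*(-7) = -91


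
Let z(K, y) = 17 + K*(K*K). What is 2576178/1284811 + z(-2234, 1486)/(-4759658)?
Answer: 1303369801734771/555932814058 ≈ 2344.5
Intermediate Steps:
z(K, y) = 17 + K³ (z(K, y) = 17 + K*K² = 17 + K³)
2576178/1284811 + z(-2234, 1486)/(-4759658) = 2576178/1284811 + (17 + (-2234)³)/(-4759658) = 2576178*(1/1284811) + (17 - 11149348904)*(-1/4759658) = 234198/116801 - 11149348887*(-1/4759658) = 234198/116801 + 11149348887/4759658 = 1303369801734771/555932814058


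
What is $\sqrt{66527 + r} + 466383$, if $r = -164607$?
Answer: $466383 + 4 i \sqrt{6130} \approx 4.6638 \cdot 10^{5} + 313.18 i$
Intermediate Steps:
$\sqrt{66527 + r} + 466383 = \sqrt{66527 - 164607} + 466383 = \sqrt{-98080} + 466383 = 4 i \sqrt{6130} + 466383 = 466383 + 4 i \sqrt{6130}$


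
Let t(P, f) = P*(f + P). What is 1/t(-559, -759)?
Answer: 1/736762 ≈ 1.3573e-6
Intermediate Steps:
t(P, f) = P*(P + f)
1/t(-559, -759) = 1/(-559*(-559 - 759)) = 1/(-559*(-1318)) = 1/736762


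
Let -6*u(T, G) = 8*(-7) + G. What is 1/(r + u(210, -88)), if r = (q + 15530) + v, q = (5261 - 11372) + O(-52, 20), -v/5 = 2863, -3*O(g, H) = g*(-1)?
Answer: -3/14668 ≈ -0.00020453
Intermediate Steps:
O(g, H) = g/3 (O(g, H) = -g*(-1)/3 = -(-1)*g/3 = g/3)
u(T, G) = 28/3 - G/6 (u(T, G) = -(8*(-7) + G)/6 = -(-56 + G)/6 = 28/3 - G/6)
v = -14315 (v = -5*2863 = -14315)
q = -18385/3 (q = (5261 - 11372) + (⅓)*(-52) = -6111 - 52/3 = -18385/3 ≈ -6128.3)
r = -14740/3 (r = (-18385/3 + 15530) - 14315 = 28205/3 - 14315 = -14740/3 ≈ -4913.3)
1/(r + u(210, -88)) = 1/(-14740/3 + (28/3 - ⅙*(-88))) = 1/(-14740/3 + (28/3 + 44/3)) = 1/(-14740/3 + 24) = 1/(-14668/3) = -3/14668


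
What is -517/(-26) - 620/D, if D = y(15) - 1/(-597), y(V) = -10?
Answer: 12709613/155194 ≈ 81.895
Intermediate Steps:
D = -5969/597 (D = -10 - 1/(-597) = -10 - 1*(-1/597) = -10 + 1/597 = -5969/597 ≈ -9.9983)
-517/(-26) - 620/D = -517/(-26) - 620/(-5969/597) = -517*(-1/26) - 620*(-597/5969) = 517/26 + 370140/5969 = 12709613/155194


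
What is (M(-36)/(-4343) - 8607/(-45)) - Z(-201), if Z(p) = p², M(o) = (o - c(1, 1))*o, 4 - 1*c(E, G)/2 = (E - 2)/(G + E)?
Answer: -2619487378/65145 ≈ -40210.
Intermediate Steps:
c(E, G) = 8 - 2*(-2 + E)/(E + G) (c(E, G) = 8 - 2*(E - 2)/(G + E) = 8 - 2*(-2 + E)/(E + G))
M(o) = o*(-9 + o) (M(o) = (o - 2*(2 + 3*1 + 4*1)/(1 + 1))*o = (o - 2*(2 + 3 + 4)/2)*o = (o - 2*9/2)*o = (o - 1*9)*o = (o - 9)*o = (-9 + o)*o = o*(-9 + o))
(M(-36)/(-4343) - 8607/(-45)) - Z(-201) = (-36*(-9 - 36)/(-4343) - 8607/(-45)) - 1*(-201)² = (-36*(-45)*(-1/4343) - 8607*(-1/45)) - 1*40401 = (1620*(-1/4343) + 2869/15) - 40401 = (-1620/4343 + 2869/15) - 40401 = 12435767/65145 - 40401 = -2619487378/65145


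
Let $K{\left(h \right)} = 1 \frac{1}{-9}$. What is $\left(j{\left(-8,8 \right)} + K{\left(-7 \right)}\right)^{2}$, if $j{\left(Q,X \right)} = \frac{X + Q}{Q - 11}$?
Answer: $\frac{1}{81} \approx 0.012346$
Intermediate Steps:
$K{\left(h \right)} = - \frac{1}{9}$ ($K{\left(h \right)} = 1 \left(- \frac{1}{9}\right) = - \frac{1}{9}$)
$j{\left(Q,X \right)} = \frac{Q + X}{-11 + Q}$
$\left(j{\left(-8,8 \right)} + K{\left(-7 \right)}\right)^{2} = \left(\frac{-8 + 8}{-11 - 8} - \frac{1}{9}\right)^{2} = \left(\frac{1}{-19} \cdot 0 - \frac{1}{9}\right)^{2} = \left(\left(- \frac{1}{19}\right) 0 - \frac{1}{9}\right)^{2} = \left(0 - \frac{1}{9}\right)^{2} = \left(- \frac{1}{9}\right)^{2} = \frac{1}{81}$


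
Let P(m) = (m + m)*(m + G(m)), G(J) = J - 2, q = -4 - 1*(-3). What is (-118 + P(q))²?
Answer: 12100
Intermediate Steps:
q = -1 (q = -4 + 3 = -1)
G(J) = -2 + J
P(m) = 2*m*(-2 + 2*m) (P(m) = (m + m)*(m + (-2 + m)) = (2*m)*(-2 + 2*m) = 2*m*(-2 + 2*m))
(-118 + P(q))² = (-118 + 4*(-1)*(-1 - 1))² = (-118 + 4*(-1)*(-2))² = (-118 + 8)² = (-110)² = 12100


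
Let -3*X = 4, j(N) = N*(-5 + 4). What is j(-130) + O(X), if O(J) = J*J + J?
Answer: 1174/9 ≈ 130.44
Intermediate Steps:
j(N) = -N (j(N) = N*(-1) = -N)
X = -4/3 (X = -⅓*4 = -4/3 ≈ -1.3333)
O(J) = J + J² (O(J) = J² + J = J + J²)
j(-130) + O(X) = -1*(-130) - 4*(1 - 4/3)/3 = 130 - 4/3*(-⅓) = 130 + 4/9 = 1174/9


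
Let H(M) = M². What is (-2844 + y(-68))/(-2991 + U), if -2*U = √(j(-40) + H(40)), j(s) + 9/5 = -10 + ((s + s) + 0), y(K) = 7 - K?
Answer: 165641580/178914079 - 5538*√37705/178914079 ≈ 0.91981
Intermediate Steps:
j(s) = -59/5 + 2*s (j(s) = -9/5 + (-10 + ((s + s) + 0)) = -9/5 + (-10 + (2*s + 0)) = -9/5 + (-10 + 2*s) = -59/5 + 2*s)
U = -√37705/10 (U = -√((-59/5 + 2*(-40)) + 40²)/2 = -√((-59/5 - 80) + 1600)/2 = -√(-459/5 + 1600)/2 = -√37705/10 ≈ -19.418)
(-2844 + y(-68))/(-2991 + U) = (-2844 + (7 - 1*(-68)))/(-2991 - √37705/10) = (-2844 + (7 + 68))/(-2991 - √37705/10) = (-2844 + 75)/(-2991 - √37705/10) = -2769/(-2991 - √37705/10)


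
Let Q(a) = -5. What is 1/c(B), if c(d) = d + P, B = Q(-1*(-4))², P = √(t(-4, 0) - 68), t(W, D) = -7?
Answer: 1/28 - I*√3/140 ≈ 0.035714 - 0.012372*I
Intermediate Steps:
P = 5*I*√3 (P = √(-7 - 68) = √(-75) = 5*I*√3 ≈ 8.6602*I)
B = 25 (B = (-5)² = 25)
c(d) = d + 5*I*√3
1/c(B) = 1/(25 + 5*I*√3)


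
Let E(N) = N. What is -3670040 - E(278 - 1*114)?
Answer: -3670204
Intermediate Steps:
-3670040 - E(278 - 1*114) = -3670040 - (278 - 1*114) = -3670040 - (278 - 114) = -3670040 - 1*164 = -3670040 - 164 = -3670204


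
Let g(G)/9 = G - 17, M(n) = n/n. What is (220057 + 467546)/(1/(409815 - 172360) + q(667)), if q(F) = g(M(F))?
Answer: -163274770365/34193519 ≈ -4775.0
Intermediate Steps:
M(n) = 1
g(G) = -153 + 9*G (g(G) = 9*(G - 17) = 9*(-17 + G) = -153 + 9*G)
q(F) = -144 (q(F) = -153 + 9*1 = -153 + 9 = -144)
(220057 + 467546)/(1/(409815 - 172360) + q(667)) = (220057 + 467546)/(1/(409815 - 172360) - 144) = 687603/(1/237455 - 144) = 687603/(-34193519/237455) = 687603*(-237455/34193519) = -163274770365/34193519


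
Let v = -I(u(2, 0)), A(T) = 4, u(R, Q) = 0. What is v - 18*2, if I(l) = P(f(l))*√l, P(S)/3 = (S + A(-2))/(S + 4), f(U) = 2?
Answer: -36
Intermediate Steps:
P(S) = 3 (P(S) = 3*((S + 4)/(S + 4)) = 3*((4 + S)/(4 + S)) = 3*1 = 3)
I(l) = 3*√l
v = 0 (v = -3*√0 = -3*0 = -1*0 = 0)
v - 18*2 = 0 - 18*2 = 0 - 36 = -36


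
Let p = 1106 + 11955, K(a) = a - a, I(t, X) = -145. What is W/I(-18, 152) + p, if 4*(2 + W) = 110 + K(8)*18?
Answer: 3787639/290 ≈ 13061.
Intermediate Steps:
K(a) = 0
p = 13061
W = 51/2 (W = -2 + (110 + 0*18)/4 = -2 + (110 + 0)/4 = -2 + (1/4)*110 = -2 + 55/2 = 51/2 ≈ 25.500)
W/I(-18, 152) + p = (51/2)/(-145) + 13061 = (51/2)*(-1/145) + 13061 = -51/290 + 13061 = 3787639/290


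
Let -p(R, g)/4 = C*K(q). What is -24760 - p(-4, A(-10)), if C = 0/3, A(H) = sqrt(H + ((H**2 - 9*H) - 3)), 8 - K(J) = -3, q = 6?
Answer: -24760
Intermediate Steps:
K(J) = 11 (K(J) = 8 - 1*(-3) = 8 + 3 = 11)
A(H) = sqrt(-3 + H**2 - 8*H) (A(H) = sqrt(H + (-3 + H**2 - 9*H)) = sqrt(-3 + H**2 - 8*H))
C = 0 (C = 0*(1/3) = 0)
p(R, g) = 0 (p(R, g) = -0*11 = -4*0 = 0)
-24760 - p(-4, A(-10)) = -24760 - 1*0 = -24760 + 0 = -24760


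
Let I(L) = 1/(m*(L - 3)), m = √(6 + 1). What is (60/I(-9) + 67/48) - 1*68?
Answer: -3197/48 - 720*√7 ≈ -1971.5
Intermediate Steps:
m = √7 ≈ 2.6458
I(L) = √7/(7*(-3 + L)) (I(L) = 1/(√7*(L - 3)) = 1/(√7*(-3 + L)) = √7/(7*(-3 + L)))
(60/I(-9) + 67/48) - 1*68 = (60/((√7/(7*(-3 - 9)))) + 67/48) - 1*68 = (60/(((⅐)*√7/(-12))) + 67*(1/48)) - 68 = (60/(((⅐)*√7*(-1/12))) + 67/48) - 68 = (60/((-√7/84)) + 67/48) - 68 = (60*(-12*√7) + 67/48) - 68 = (-720*√7 + 67/48) - 68 = (67/48 - 720*√7) - 68 = -3197/48 - 720*√7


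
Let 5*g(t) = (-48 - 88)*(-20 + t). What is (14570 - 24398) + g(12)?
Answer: -48052/5 ≈ -9610.4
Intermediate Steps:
g(t) = 544 - 136*t/5 (g(t) = ((-48 - 88)*(-20 + t))/5 = (-136*(-20 + t))/5 = (2720 - 136*t)/5 = 544 - 136*t/5)
(14570 - 24398) + g(12) = (14570 - 24398) + (544 - 136/5*12) = -9828 + (544 - 1632/5) = -9828 + 1088/5 = -48052/5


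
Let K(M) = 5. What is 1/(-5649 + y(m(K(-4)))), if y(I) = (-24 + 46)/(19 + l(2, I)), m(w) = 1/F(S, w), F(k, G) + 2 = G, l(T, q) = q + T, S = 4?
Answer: -32/180735 ≈ -0.00017705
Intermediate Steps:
l(T, q) = T + q
F(k, G) = -2 + G
m(w) = 1/(-2 + w)
y(I) = 22/(21 + I) (y(I) = (-24 + 46)/(19 + (2 + I)) = 22/(21 + I))
1/(-5649 + y(m(K(-4)))) = 1/(-5649 + 22/(21 + 1/(-2 + 5))) = 1/(-5649 + 22/(21 + 1/3)) = 1/(-5649 + 22/(21 + ⅓)) = 1/(-5649 + 22/(64/3)) = 1/(-5649 + 22*(3/64)) = 1/(-5649 + 33/32) = 1/(-180735/32) = -32/180735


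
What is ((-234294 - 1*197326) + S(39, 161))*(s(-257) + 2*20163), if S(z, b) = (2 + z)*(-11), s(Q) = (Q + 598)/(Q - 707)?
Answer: -16796294784533/964 ≈ -1.7424e+10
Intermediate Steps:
s(Q) = (598 + Q)/(-707 + Q)
S(z, b) = -22 - 11*z
((-234294 - 1*197326) + S(39, 161))*(s(-257) + 2*20163) = ((-234294 - 1*197326) + (-22 - 11*39))*((598 - 257)/(-707 - 257) + 2*20163) = ((-234294 - 197326) + (-22 - 429))*(341/(-964) + 40326) = (-431620 - 451)*(-1/964*341 + 40326) = -432071*(-341/964 + 40326) = -432071*38873923/964 = -16796294784533/964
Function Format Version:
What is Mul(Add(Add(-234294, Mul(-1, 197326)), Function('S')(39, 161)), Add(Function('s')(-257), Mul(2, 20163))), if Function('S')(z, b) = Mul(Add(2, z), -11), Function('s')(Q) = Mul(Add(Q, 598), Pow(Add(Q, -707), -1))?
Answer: Rational(-16796294784533, 964) ≈ -1.7424e+10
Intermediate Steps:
Function('s')(Q) = Mul(Pow(Add(-707, Q), -1), Add(598, Q)) (Function('s')(Q) = Mul(Add(598, Q), Pow(Add(-707, Q), -1)) = Mul(Pow(Add(-707, Q), -1), Add(598, Q)))
Function('S')(z, b) = Add(-22, Mul(-11, z))
Mul(Add(Add(-234294, Mul(-1, 197326)), Function('S')(39, 161)), Add(Function('s')(-257), Mul(2, 20163))) = Mul(Add(Add(-234294, Mul(-1, 197326)), Add(-22, Mul(-11, 39))), Add(Mul(Pow(Add(-707, -257), -1), Add(598, -257)), Mul(2, 20163))) = Mul(Add(Add(-234294, -197326), Add(-22, -429)), Add(Mul(Pow(-964, -1), 341), 40326)) = Mul(Add(-431620, -451), Add(Mul(Rational(-1, 964), 341), 40326)) = Mul(-432071, Add(Rational(-341, 964), 40326)) = Mul(-432071, Rational(38873923, 964)) = Rational(-16796294784533, 964)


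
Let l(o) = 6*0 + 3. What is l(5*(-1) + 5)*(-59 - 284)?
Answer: -1029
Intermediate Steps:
l(o) = 3 (l(o) = 0 + 3 = 3)
l(5*(-1) + 5)*(-59 - 284) = 3*(-59 - 284) = 3*(-343) = -1029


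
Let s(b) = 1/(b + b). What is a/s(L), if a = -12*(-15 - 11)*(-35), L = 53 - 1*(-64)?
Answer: -2555280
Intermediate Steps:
L = 117 (L = 53 + 64 = 117)
a = -10920 (a = -12*(-26)*(-35) = 312*(-35) = -10920)
s(b) = 1/(2*b)
a/s(L) = -10920/((½)/117) = -10920/((½)*(1/117)) = -10920/1/234 = -10920*234 = -2555280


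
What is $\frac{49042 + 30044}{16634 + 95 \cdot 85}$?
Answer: $\frac{79086}{24709} \approx 3.2007$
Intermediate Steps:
$\frac{49042 + 30044}{16634 + 95 \cdot 85} = \frac{79086}{16634 + 8075} = \frac{79086}{24709}$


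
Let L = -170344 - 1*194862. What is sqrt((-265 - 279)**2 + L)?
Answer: I*sqrt(69270) ≈ 263.19*I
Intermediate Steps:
L = -365206 (L = -170344 - 194862 = -365206)
sqrt((-265 - 279)**2 + L) = sqrt((-265 - 279)**2 - 365206) = sqrt((-544)**2 - 365206) = sqrt(295936 - 365206) = sqrt(-69270) = I*sqrt(69270)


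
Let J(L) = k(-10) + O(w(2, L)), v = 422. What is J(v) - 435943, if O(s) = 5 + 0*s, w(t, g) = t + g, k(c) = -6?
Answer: -435944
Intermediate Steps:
w(t, g) = g + t
O(s) = 5 (O(s) = 5 + 0 = 5)
J(L) = -1 (J(L) = -6 + 5 = -1)
J(v) - 435943 = -1 - 435943 = -435944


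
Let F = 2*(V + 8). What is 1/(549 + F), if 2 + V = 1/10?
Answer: 5/2806 ≈ 0.0017819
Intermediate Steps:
V = -19/10 (V = -2 + 1/10 = -2 + ⅒ = -19/10 ≈ -1.9000)
F = 61/5 (F = 2*(-19/10 + 8) = 2*(61/10) = 61/5 ≈ 12.200)
1/(549 + F) = 1/(549 + 61/5) = 1/(2806/5) = 5/2806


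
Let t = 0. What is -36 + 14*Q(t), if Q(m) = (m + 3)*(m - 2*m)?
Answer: -36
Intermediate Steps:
Q(m) = -m*(3 + m) (Q(m) = (3 + m)*(-m) = -m*(3 + m))
-36 + 14*Q(t) = -36 + 14*(-1*0*(3 + 0)) = -36 + 14*(-1*0*3) = -36 + 14*0 = -36 + 0 = -36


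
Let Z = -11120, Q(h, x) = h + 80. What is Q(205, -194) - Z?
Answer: 11405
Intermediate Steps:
Q(h, x) = 80 + h
Q(205, -194) - Z = (80 + 205) - 1*(-11120) = 285 + 11120 = 11405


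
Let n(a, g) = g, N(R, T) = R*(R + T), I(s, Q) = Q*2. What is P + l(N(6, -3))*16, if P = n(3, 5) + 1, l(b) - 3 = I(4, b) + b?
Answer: 918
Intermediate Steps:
I(s, Q) = 2*Q
l(b) = 3 + 3*b (l(b) = 3 + (2*b + b) = 3 + 3*b)
P = 6 (P = 5 + 1 = 6)
P + l(N(6, -3))*16 = 6 + (3 + 3*(6*(6 - 3)))*16 = 6 + (3 + 3*(6*3))*16 = 6 + (3 + 3*18)*16 = 6 + (3 + 54)*16 = 6 + 57*16 = 6 + 912 = 918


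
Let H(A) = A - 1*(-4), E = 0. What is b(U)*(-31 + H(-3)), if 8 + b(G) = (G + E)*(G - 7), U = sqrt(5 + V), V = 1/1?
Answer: 60 + 210*sqrt(6) ≈ 574.39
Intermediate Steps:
V = 1
H(A) = 4 + A (H(A) = A + 4 = 4 + A)
U = sqrt(6) (U = sqrt(5 + 1) = sqrt(6) ≈ 2.4495)
b(G) = -8 + G*(-7 + G) (b(G) = -8 + (G + 0)*(G - 7) = -8 + G*(-7 + G))
b(U)*(-31 + H(-3)) = (-8 + (sqrt(6))**2 - 7*sqrt(6))*(-31 + (4 - 3)) = (-8 + 6 - 7*sqrt(6))*(-31 + 1) = (-2 - 7*sqrt(6))*(-30) = 60 + 210*sqrt(6)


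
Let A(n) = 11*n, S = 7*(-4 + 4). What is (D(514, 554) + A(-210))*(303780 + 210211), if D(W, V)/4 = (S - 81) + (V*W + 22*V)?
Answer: 609152321722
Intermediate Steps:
S = 0 (S = 7*0 = 0)
D(W, V) = -324 + 88*V + 4*V*W (D(W, V) = 4*((0 - 81) + (V*W + 22*V)) = 4*(-81 + (22*V + V*W)) = 4*(-81 + 22*V + V*W) = -324 + 88*V + 4*V*W)
(D(514, 554) + A(-210))*(303780 + 210211) = ((-324 + 88*554 + 4*554*514) + 11*(-210))*(303780 + 210211) = ((-324 + 48752 + 1139024) - 2310)*513991 = (1187452 - 2310)*513991 = 1185142*513991 = 609152321722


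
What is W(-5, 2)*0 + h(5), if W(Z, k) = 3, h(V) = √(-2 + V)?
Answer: √3 ≈ 1.7320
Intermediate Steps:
W(-5, 2)*0 + h(5) = 3*0 + √(-2 + 5) = 0 + √3 = √3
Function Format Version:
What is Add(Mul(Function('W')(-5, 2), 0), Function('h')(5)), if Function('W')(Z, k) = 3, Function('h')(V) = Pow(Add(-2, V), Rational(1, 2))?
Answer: Pow(3, Rational(1, 2)) ≈ 1.7320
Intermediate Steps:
Add(Mul(Function('W')(-5, 2), 0), Function('h')(5)) = Add(Mul(3, 0), Pow(Add(-2, 5), Rational(1, 2))) = Add(0, Pow(3, Rational(1, 2))) = Pow(3, Rational(1, 2))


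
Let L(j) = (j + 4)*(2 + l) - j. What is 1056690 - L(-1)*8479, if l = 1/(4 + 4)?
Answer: 7953259/8 ≈ 9.9416e+5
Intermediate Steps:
l = ⅛ (l = 1/8 = ⅛ ≈ 0.12500)
L(j) = 17/2 + 9*j/8 (L(j) = (j + 4)*(2 + ⅛) - j = (4 + j)*(17/8) - j = (17/2 + 17*j/8) - j = 17/2 + 9*j/8)
1056690 - L(-1)*8479 = 1056690 - (17/2 + (9/8)*(-1))*8479 = 1056690 - (17/2 - 9/8)*8479 = 1056690 - 59*8479/8 = 1056690 - 1*500261/8 = 1056690 - 500261/8 = 7953259/8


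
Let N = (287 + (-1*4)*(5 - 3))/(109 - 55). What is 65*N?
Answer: 2015/6 ≈ 335.83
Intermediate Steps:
N = 31/6 (N = (287 - 4*2)/54 = (287 - 8)*(1/54) = 279*(1/54) = 31/6 ≈ 5.1667)
65*N = 65*(31/6) = 2015/6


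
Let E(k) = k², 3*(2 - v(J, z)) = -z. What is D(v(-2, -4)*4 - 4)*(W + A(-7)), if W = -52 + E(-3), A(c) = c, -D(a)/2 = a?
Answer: -400/3 ≈ -133.33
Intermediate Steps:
v(J, z) = 2 + z/3 (v(J, z) = 2 - (-1)*z/3 = 2 + z/3)
D(a) = -2*a
W = -43 (W = -52 + (-3)² = -52 + 9 = -43)
D(v(-2, -4)*4 - 4)*(W + A(-7)) = (-2*((2 + (⅓)*(-4))*4 - 4))*(-43 - 7) = -2*((2 - 4/3)*4 - 4)*(-50) = -2*((⅔)*4 - 4)*(-50) = -2*(8/3 - 4)*(-50) = -2*(-4/3)*(-50) = (8/3)*(-50) = -400/3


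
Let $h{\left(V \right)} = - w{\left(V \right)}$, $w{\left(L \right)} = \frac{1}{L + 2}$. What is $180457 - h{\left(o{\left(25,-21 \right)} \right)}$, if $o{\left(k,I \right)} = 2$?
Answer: $\frac{721829}{4} \approx 1.8046 \cdot 10^{5}$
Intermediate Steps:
$w{\left(L \right)} = \frac{1}{2 + L}$
$h{\left(V \right)} = - \frac{1}{2 + V}$
$180457 - h{\left(o{\left(25,-21 \right)} \right)} = 180457 - - \frac{1}{2 + 2} = 180457 - - \frac{1}{4} = 180457 + \frac{1}{4} = \frac{721829}{4}$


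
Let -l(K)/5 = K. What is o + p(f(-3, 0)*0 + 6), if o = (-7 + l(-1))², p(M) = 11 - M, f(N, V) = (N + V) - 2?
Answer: 9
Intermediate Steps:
l(K) = -5*K
f(N, V) = -2 + N + V
o = 4 (o = (-7 - 5*(-1))² = (-7 + 5)² = (-2)² = 4)
o + p(f(-3, 0)*0 + 6) = 4 + (11 - ((-2 - 3 + 0)*0 + 6)) = 4 + (11 - (-5*0 + 6)) = 4 + (11 - (0 + 6)) = 4 + (11 - 1*6) = 4 + (11 - 6) = 4 + 5 = 9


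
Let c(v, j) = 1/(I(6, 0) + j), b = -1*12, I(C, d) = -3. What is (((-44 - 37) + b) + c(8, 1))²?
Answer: 34969/4 ≈ 8742.3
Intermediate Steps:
b = -12
c(v, j) = 1/(-3 + j)
(((-44 - 37) + b) + c(8, 1))² = (((-44 - 37) - 12) + 1/(-3 + 1))² = ((-81 - 12) + 1/(-2))² = (-93 - ½)² = (-187/2)² = 34969/4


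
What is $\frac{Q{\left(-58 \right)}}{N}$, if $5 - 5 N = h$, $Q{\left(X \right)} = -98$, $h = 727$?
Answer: $\frac{245}{361} \approx 0.67867$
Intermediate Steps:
$N = - \frac{722}{5}$ ($N = 1 - \frac{727}{5} = - \frac{722}{5} \approx -144.4$)
$\frac{Q{\left(-58 \right)}}{N} = - \frac{98}{- \frac{722}{5}} = \left(-98\right) \left(- \frac{5}{722}\right) = \frac{245}{361}$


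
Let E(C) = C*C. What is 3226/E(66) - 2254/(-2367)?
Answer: 107743/63646 ≈ 1.6928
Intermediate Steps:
E(C) = C²
3226/E(66) - 2254/(-2367) = 3226/(66²) - 2254/(-2367) = 3226/4356 - 2254*(-1/2367) = 3226*(1/4356) + 2254/2367 = 1613/2178 + 2254/2367 = 107743/63646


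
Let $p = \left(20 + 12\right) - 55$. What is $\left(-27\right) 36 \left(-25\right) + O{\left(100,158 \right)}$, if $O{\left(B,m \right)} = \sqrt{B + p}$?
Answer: $24300 + \sqrt{77} \approx 24309.0$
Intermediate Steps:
$p = -23$ ($p = 32 - 55 = -23$)
$O{\left(B,m \right)} = \sqrt{-23 + B}$ ($O{\left(B,m \right)} = \sqrt{B - 23} = \sqrt{-23 + B}$)
$\left(-27\right) 36 \left(-25\right) + O{\left(100,158 \right)} = \left(-27\right) 36 \left(-25\right) + \sqrt{-23 + 100} = \left(-972\right) \left(-25\right) + \sqrt{77} = 24300 + \sqrt{77}$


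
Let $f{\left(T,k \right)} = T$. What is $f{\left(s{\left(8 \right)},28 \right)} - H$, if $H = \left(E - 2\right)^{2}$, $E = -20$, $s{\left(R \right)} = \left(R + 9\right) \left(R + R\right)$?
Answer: $-212$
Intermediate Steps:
$s{\left(R \right)} = 2 R \left(9 + R\right)$ ($s{\left(R \right)} = \left(9 + R\right) 2 R = 2 R \left(9 + R\right)$)
$H = 484$ ($H = \left(-20 - 2\right)^{2} = \left(-22\right)^{2} = 484$)
$f{\left(s{\left(8 \right)},28 \right)} - H = 2 \cdot 8 \left(9 + 8\right) - 484 = 2 \cdot 8 \cdot 17 - 484 = 272 - 484 = -212$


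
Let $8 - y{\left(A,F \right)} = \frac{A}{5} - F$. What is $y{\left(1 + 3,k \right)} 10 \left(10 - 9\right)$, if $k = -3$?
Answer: $42$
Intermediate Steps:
$y{\left(A,F \right)} = 8 + F - \frac{A}{5}$ ($y{\left(A,F \right)} = 8 - \left(\frac{A}{5} - F\right) = 8 - \left(- F + \frac{A}{5}\right) = 8 + F - \frac{A}{5}$)
$y{\left(1 + 3,k \right)} 10 \left(10 - 9\right) = \left(8 - 3 - \frac{1 + 3}{5}\right) 10 \left(10 - 9\right) = \left(8 - 3 - \frac{4}{5}\right) 10 \left(10 - 9\right) = \left(8 - 3 - \frac{4}{5}\right) 10 \cdot 1 = \frac{21}{5} \cdot 10 \cdot 1 = 42 \cdot 1 = 42$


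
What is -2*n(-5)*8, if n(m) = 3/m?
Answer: 48/5 ≈ 9.6000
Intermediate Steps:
-2*n(-5)*8 = -6/(-5)*8 = -6*(-1)/5*8 = -2*(-3/5)*8 = (6/5)*8 = 48/5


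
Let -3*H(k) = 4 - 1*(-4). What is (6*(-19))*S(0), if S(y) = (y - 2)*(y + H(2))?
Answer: -608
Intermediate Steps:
H(k) = -8/3 (H(k) = -(4 - 1*(-4))/3 = -(4 + 4)/3 = -⅓*8 = -8/3)
S(y) = (-2 + y)*(-8/3 + y) (S(y) = (y - 2)*(y - 8/3) = (-2 + y)*(-8/3 + y))
(6*(-19))*S(0) = (6*(-19))*(16/3 + 0² - 14/3*0) = -114*(16/3 + 0 + 0) = -114*16/3 = -608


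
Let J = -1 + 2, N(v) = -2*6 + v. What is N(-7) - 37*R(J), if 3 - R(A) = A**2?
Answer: -93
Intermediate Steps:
N(v) = -12 + v
J = 1
R(A) = 3 - A**2
N(-7) - 37*R(J) = (-12 - 7) - 37*(3 - 1*1**2) = -19 - 37*(3 - 1*1) = -19 - 37*(3 - 1) = -19 - 37*2 = -19 - 74 = -93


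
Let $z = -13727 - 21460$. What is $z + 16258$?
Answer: $-18929$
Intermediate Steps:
$z = -35187$ ($z = -13727 - 21460 = -35187$)
$z + 16258 = -35187 + 16258 = -18929$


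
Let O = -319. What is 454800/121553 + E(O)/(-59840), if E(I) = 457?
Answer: 27159682279/7273731520 ≈ 3.7339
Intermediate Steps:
454800/121553 + E(O)/(-59840) = 454800/121553 + 457/(-59840) = 454800*(1/121553) + 457*(-1/59840) = 454800/121553 - 457/59840 = 27159682279/7273731520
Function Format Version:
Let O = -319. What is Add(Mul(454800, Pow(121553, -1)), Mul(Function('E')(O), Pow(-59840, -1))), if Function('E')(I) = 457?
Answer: Rational(27159682279, 7273731520) ≈ 3.7339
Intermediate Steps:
Add(Mul(454800, Pow(121553, -1)), Mul(Function('E')(O), Pow(-59840, -1))) = Add(Mul(454800, Pow(121553, -1)), Mul(457, Pow(-59840, -1))) = Add(Mul(454800, Rational(1, 121553)), Mul(457, Rational(-1, 59840))) = Add(Rational(454800, 121553), Rational(-457, 59840)) = Rational(27159682279, 7273731520)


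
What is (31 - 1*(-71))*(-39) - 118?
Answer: -4096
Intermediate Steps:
(31 - 1*(-71))*(-39) - 118 = (31 + 71)*(-39) - 118 = 102*(-39) - 118 = -3978 - 118 = -4096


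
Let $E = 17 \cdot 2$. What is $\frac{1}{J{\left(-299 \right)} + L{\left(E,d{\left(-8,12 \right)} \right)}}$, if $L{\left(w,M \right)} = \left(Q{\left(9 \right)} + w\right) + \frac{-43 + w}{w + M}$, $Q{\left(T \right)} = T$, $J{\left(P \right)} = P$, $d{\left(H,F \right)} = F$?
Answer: $- \frac{46}{11785} \approx -0.0039033$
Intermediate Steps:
$E = 34$
$L{\left(w,M \right)} = 9 + w + \frac{-43 + w}{M + w}$ ($L{\left(w,M \right)} = \left(9 + w\right) + \frac{-43 + w}{w + M} = \left(9 + w\right) + \frac{-43 + w}{M + w} = 9 + w + \frac{-43 + w}{M + w}$)
$\frac{1}{J{\left(-299 \right)} + L{\left(E,d{\left(-8,12 \right)} \right)}} = \frac{1}{-299 + \frac{-43 + 34^{2} + 9 \cdot 12 + 10 \cdot 34 + 12 \cdot 34}{12 + 34}} = \frac{1}{-299 + \frac{-43 + 1156 + 108 + 340 + 408}{46}} = \frac{1}{-299 + \frac{1}{46} \cdot 1969} = \frac{1}{-299 + \frac{1969}{46}} = \frac{1}{- \frac{11785}{46}} = - \frac{46}{11785}$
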